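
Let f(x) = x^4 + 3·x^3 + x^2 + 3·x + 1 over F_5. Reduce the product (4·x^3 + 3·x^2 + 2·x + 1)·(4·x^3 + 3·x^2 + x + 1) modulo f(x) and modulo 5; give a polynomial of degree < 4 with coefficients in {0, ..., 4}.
a · b ≡ 2·x^3 + 2·x^2 + x + 4 (mod f(x))

Multiply as integer polynomials: a · b = 16·x^6 + 24·x^5 + 21·x^4 + 17·x^3 + 8·x^2 + 3·x + 1. Reducing coefficients mod 5: a · b ≡ x^6 + 4·x^5 + x^4 + 2·x^3 + 3·x^2 + 3·x + 1. Now divide by f(x) = x^4 + 3·x^3 + x^2 + 3·x + 1 in F_5[x], eliminating the leading term at each step:
  leading term x^6: subtract (x^2)·f(x) = x^6 + 3·x^5 + x^4 + 3·x^3 + x^2, leaving x^5 + 4·x^3 + 2·x^2 + 3·x + 1 (coefficients mod 5)
  leading term x^5: subtract (x)·f(x) = x^5 + 3·x^4 + x^3 + 3·x^2 + x, leaving 2·x^4 + 3·x^3 + 4·x^2 + 2·x + 1 (coefficients mod 5)
  leading term 2·x^4: subtract (2)·f(x) = 2·x^4 + x^3 + 2·x^2 + x + 2, leaving 2·x^3 + 2·x^2 + x + 4 (coefficients mod 5)
The degree is now < 4, so this is the remainder. Hence a · b ≡ 2·x^3 + 2·x^2 + x + 4 in F_5[x]/(f).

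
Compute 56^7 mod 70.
56

Use repeated squaring. Binary(7) = 111. Walk through the bits of the exponent 7 left-to-right: at each bit after the leading one, square the running value, then multiply by 56 if the bit is 1 (always reducing mod 70):
  bit 1 = 1 (leading): start with 56.
  bit 2 = 1: square 56^2 = 3136 ≡ 56; bit is 1, so multiply 56·56 = 3136 ≡ 56 (mod 70).
  bit 3 = 1: square 56^2 = 3136 ≡ 56; bit is 1, so multiply 56·56 = 3136 ≡ 56 (mod 70).
Final value: 56^7 ≡ 56 (mod 70).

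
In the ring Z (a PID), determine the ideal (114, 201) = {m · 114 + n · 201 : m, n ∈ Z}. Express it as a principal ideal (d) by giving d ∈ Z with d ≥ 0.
(114, 201) = (3); d = 3

In the PID Z, (a, b) is generated by gcd(a, b). Compute gcd(201, 114) with the extended Euclidean algorithm, tracking rows (r, s, t) with s·201 + t·114 = r:
  row A: (201, 1, 0)   [1·201 + 0·114 = 201]
  row B: (114, 0, 1)   [0·201 + 1·114 = 114]
  201 = 1·114 + 87   → row C = row A − 1·row B = (87, 1, −1)   [check: 1·201 − 1·114 = 87]
  114 = 1·87 + 27   → row D = row B − 1·row C = (27, −1, 2)   [check: −1·201 + 2·114 = 27]
  87 = 3·27 + 6   → row E = row C − 3·row D = (6, 4, −7)   [check: 4·201 − 7·114 = 6]
  27 = 4·6 + 3   → row F = row D − 4·row E = (3, −17, 30)   [check: −17·201 + 30·114 = 3]
  6 = 2·3 + 0   → remainder 0, stop. gcd = 3 (last nonzero row F).
So gcd(114, 201) = 3, with Bézout identity −17·201 + 30·114 = 3. Containment (⊇): the Bézout identity exhibits 3 as an element of (114, 201), giving (3) ⊆ (114, 201). Containment (⊆): since 3 | 114 and 3 | 201 (114 = 3·38, 201 = 3·67), every Z-linear combination of 114 and 201 is divisible by 3, so (114, 201) ⊆ (3). Therefore (114, 201) = (3), d = 3.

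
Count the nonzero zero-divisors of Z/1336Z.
Z/1336Z has 671 nonzero zero-divisors

In Z/1336Z each nonzero element is either a unit (gcd with 1336 is 1) or a zero-divisor (gcd > 1). The number of units is φ(1336): factorise 1336 = 2^3 · 167, so φ(1336) = (2^3 − 2^2) · (167 − 1) = 4 · 166 = 664. The nonzero elements number 1336 − 1 = 1335. Hence the nonzero zero-divisors number 1335 − 664 = 671.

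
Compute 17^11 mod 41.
Use repeated squaring. Binary(11) = 1011. Walk through the bits of the exponent 11 left-to-right: at each bit after the leading one, square the running value, then multiply by 17 if the bit is 1 (always reducing mod 41):
  bit 1 = 1 (leading): start with 17.
  bit 2 = 0: square 17^2 = 289 ≡ 2 (mod 41).
  bit 3 = 1: square 2^2 = 4; bit is 1, so multiply 4·17 = 68 ≡ 27 (mod 41).
  bit 4 = 1: square 27^2 = 729 ≡ 32; bit is 1, so multiply 32·17 = 544 ≡ 11 (mod 41).
Final value: 17^11 ≡ 11 (mod 41).

Final answer: 11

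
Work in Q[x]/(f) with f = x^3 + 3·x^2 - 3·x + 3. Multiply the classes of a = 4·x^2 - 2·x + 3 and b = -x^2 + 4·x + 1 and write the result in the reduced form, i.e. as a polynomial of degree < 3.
First multiply in Q[x] without reducing: a · b = -4·x^4 + 18·x^3 - 7·x^2 + 10·x + 3. Now divide by f(x) = x^3 + 3·x^2 - 3·x + 3, eliminating the leading term at each step:
  leading term -4·x^4: subtract (-4·x)·f(x) = -4·x^4 - 12·x^3 + 12·x^2 - 12·x, leaving 30·x^3 - 19·x^2 + 22·x + 3
  leading term 30·x^3: subtract (30)·f(x) = 30·x^3 + 90·x^2 - 90·x + 90, leaving -109·x^2 + 112·x - 87
The degree is now < 3, so this is the remainder. Hence a · b ≡ -109·x^2 + 112·x - 87 in Q[x]/(f).

Final answer: a · b ≡ -109·x^2 + 112·x - 87 (mod f(x))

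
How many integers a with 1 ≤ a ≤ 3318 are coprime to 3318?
The number of a ∈ {1, ..., 3318} with gcd(a, 3318) = 1 is by definition Euler's totient φ(3318). φ is multiplicative, with φ(p^e) = p^e − p^(e−1). Factorise 3318 = 2 · 3 · 7 · 79. Then
  φ(3318) = (2 − 1) · (3 − 1) · (7 − 1) · (79 − 1) = 1 · 2 · 6 · 78 = 936.
So there are 936 such integers.

Final answer: 936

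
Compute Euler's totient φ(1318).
φ(1318) = 658

φ is multiplicative, with φ(p^e) = p^e − p^(e−1). Factorise 1318 = 2 · 659. Then
  φ(1318) = (2 − 1) · (659 − 1) = 1 · 658 = 658.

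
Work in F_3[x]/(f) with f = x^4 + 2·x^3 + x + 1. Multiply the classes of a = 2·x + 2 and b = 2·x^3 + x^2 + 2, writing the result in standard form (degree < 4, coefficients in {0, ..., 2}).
a · b ≡ x^3 + 2·x^2 (mod f(x))

Multiply as integer polynomials: a · b = 4·x^4 + 6·x^3 + 2·x^2 + 4·x + 4. Reducing coefficients mod 3: a · b ≡ x^4 + 2·x^2 + x + 1. Now divide by f(x) = x^4 + 2·x^3 + x + 1 in F_3[x], eliminating the leading term at each step:
  leading term x^4: subtract (1)·f(x) = x^4 + 2·x^3 + x + 1, leaving x^3 + 2·x^2 (coefficients mod 3)
The degree is now < 4, so this is the remainder. Hence a · b ≡ x^3 + 2·x^2 in F_3[x]/(f).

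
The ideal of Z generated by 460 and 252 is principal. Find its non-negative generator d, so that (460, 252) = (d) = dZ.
In the PID Z, (a, b) is generated by gcd(a, b). Compute gcd(460, 252) with the extended Euclidean algorithm, tracking rows (r, s, t) with s·460 + t·252 = r:
  row A: (460, 1, 0)   [1·460 + 0·252 = 460]
  row B: (252, 0, 1)   [0·460 + 1·252 = 252]
  460 = 1·252 + 208   → row C = row A − 1·row B = (208, 1, −1)   [check: 1·460 − 1·252 = 208]
  252 = 1·208 + 44   → row D = row B − 1·row C = (44, −1, 2)   [check: −1·460 + 2·252 = 44]
  208 = 4·44 + 32   → row E = row C − 4·row D = (32, 5, −9)   [check: 5·460 − 9·252 = 32]
  44 = 1·32 + 12   → row F = row D − 1·row E = (12, −6, 11)   [check: −6·460 + 11·252 = 12]
  32 = 2·12 + 8   → row G = row E − 2·row F = (8, 17, −31)   [check: 17·460 − 31·252 = 8]
  12 = 1·8 + 4   → row H = row F − 1·row G = (4, −23, 42)   [check: −23·460 + 42·252 = 4]
  8 = 2·4 + 0   → remainder 0, stop. gcd = 4 (last nonzero row H).
So gcd(460, 252) = 4, with Bézout identity −23·460 + 42·252 = 4. Containment (⊇): the Bézout identity exhibits 4 as an element of (460, 252), giving (4) ⊆ (460, 252). Containment (⊆): since 4 | 460 and 4 | 252 (460 = 4·115, 252 = 4·63), every Z-linear combination of 460 and 252 is divisible by 4, so (460, 252) ⊆ (4). Therefore (460, 252) = (4), d = 4.

Final answer: (460, 252) = (4); d = 4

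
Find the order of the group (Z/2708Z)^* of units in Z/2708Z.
|(Z/2708Z)^*| = 1352

(Z/2708Z)^* consists of the classes a with gcd(a, 2708) = 1, so its order is φ(2708). φ is multiplicative, with φ(p^e) = p^e − p^(e−1). Factorise 2708 = 2^2 · 677. Then
  φ(2708) = (2^2 − 2^1) · (677 − 1) = 2 · 676 = 1352.
Thus |(Z/2708Z)^*| = 1352.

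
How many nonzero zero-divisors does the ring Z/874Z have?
In Z/874Z each nonzero element is either a unit (gcd with 874 is 1) or a zero-divisor (gcd > 1). The number of units is φ(874): factorise 874 = 2 · 19 · 23, so φ(874) = (2 − 1) · (19 − 1) · (23 − 1) = 1 · 18 · 22 = 396. The nonzero elements number 874 − 1 = 873. Hence the nonzero zero-divisors number 873 − 396 = 477.

Final answer: Z/874Z has 477 nonzero zero-divisors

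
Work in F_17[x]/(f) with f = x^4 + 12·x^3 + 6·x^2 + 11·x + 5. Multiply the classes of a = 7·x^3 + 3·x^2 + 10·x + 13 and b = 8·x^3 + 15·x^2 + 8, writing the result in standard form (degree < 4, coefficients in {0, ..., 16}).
a · b ≡ x^3 + 8·x^2 + 12·x + 12 (mod f(x))

Multiply as integer polynomials: a · b = 56·x^6 + 129·x^5 + 125·x^4 + 310·x^3 + 219·x^2 + 80·x + 104. Reducing coefficients mod 17: a · b ≡ 5·x^6 + 10·x^5 + 6·x^4 + 4·x^3 + 15·x^2 + 12·x + 2. Now divide by f(x) = x^4 + 12·x^3 + 6·x^2 + 11·x + 5 in F_17[x], eliminating the leading term at each step:
  leading term 5·x^6: subtract (5·x^2)·f(x) = 5·x^6 + 9·x^5 + 13·x^4 + 4·x^3 + 8·x^2, leaving x^5 + 10·x^4 + 7·x^2 + 12·x + 2 (coefficients mod 17)
  leading term x^5: subtract (x)·f(x) = x^5 + 12·x^4 + 6·x^3 + 11·x^2 + 5·x, leaving 15·x^4 + 11·x^3 + 13·x^2 + 7·x + 2 (coefficients mod 17)
  leading term 15·x^4: subtract (15)·f(x) = 15·x^4 + 10·x^3 + 5·x^2 + 12·x + 7, leaving x^3 + 8·x^2 + 12·x + 12 (coefficients mod 17)
The degree is now < 4, so this is the remainder. Hence a · b ≡ x^3 + 8·x^2 + 12·x + 12 in F_17[x]/(f).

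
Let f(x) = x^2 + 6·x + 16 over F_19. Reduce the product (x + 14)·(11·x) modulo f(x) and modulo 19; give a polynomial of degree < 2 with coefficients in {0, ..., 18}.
Multiply as integer polynomials: a · b = 11·x^2 + 154·x. Reducing coefficients mod 19: a · b ≡ 11·x^2 + 2·x. Now divide by f(x) = x^2 + 6·x + 16 in F_19[x], eliminating the leading term at each step:
  leading term 11·x^2: subtract (11)·f(x) = 11·x^2 + 9·x + 5, leaving 12·x + 14 (coefficients mod 19)
The degree is now < 2, so this is the remainder. Hence a · b ≡ 12·x + 14 in F_19[x]/(f).

Final answer: a · b ≡ 12·x + 14 (mod f(x))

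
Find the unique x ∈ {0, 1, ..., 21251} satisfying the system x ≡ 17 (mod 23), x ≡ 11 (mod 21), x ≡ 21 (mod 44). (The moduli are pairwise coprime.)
The moduli 23, 21, 44 are pairwise coprime, so by the CRT there is a unique solution mod 23·21·44 = 21252.
Solve by successive substitution. Start with x ≡ 17 (mod 23).
  Combine with x ≡ 11 (mod 21): write x = 17 + 23·t and require 17 + 23·t ≡ 11 (mod 21), i.e. 23·t ≡ 11 − 17 ≡ 15 (mod 21). Since 23^(−1) ≡ 11 (mod 21) (23 ≡ 2 (mod 21)), t ≡ 11·15 ≡ 18 (mod 21). So x ≡ 17 + 23·18 = 431 (mod 483).
  Combine with x ≡ 21 (mod 44): write x = 431 + 483·t and require 431 + 483·t ≡ 21 (mod 44), i.e. 483·t ≡ 21 − 431 ≡ 30 (mod 44). Since 483^(−1) ≡ 43 (mod 44) (483 ≡ 43 (mod 44)), t ≡ 43·30 ≡ 14 (mod 44). So x ≡ 431 + 483·14 = 7193 (mod 21252).
Unique solution in [0, 21252): x = 7193.

Final answer: x ≡ 7193 (mod 21252); the representative in [0, 21252) is 7193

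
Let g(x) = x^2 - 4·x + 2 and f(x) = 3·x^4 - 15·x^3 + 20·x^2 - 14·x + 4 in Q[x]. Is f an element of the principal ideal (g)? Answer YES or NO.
YES

In Q[x] the ideal (g) consists of all multiples of g, so f ∈ (g) iff g | f, i.e. iff the remainder of f on division by g is 0. Divide f by g (g is monic, so eliminate the leading term of the running remainder at each step):
  leading term 3·x^4: subtract (3·x^2)·g(x) = 3·x^4 - 12·x^3 + 6·x^2, leaving -3·x^3 + 14·x^2 - 14·x + 4
  leading term -3·x^3: subtract (-3·x)·g(x) = -3·x^3 + 12·x^2 - 6·x, leaving 2·x^2 - 8·x + 4
  leading term 2·x^2: subtract (2)·g(x) = 2·x^2 - 8·x + 4, leaving 0
The remainder is 0, so f(x) = g(x) · h(x) with h(x) = 3·x^2 - 3·x + 2. Hence g | f, i.e. f ∈ (g).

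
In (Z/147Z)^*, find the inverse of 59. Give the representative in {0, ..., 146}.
59^(−1) ≡ 5 (mod 147)

Apply the extended Euclidean algorithm to (147, 59), tracking rows (r, s, t) with s·147 + t·59 = r. Each division r_prev = q·r_cur + r_new produces the new row as (previous row) − q·(current row):
  row A: (147, 1, 0)   [1·147 + 0·59 = 147]
  row B: (59, 0, 1)   [0·147 + 1·59 = 59]
  147 = 2·59 + 29   → row C = row A − 2·row B = (29, 1, −2)   [check: 1·147 − 2·59 = 29]
  59 = 2·29 + 1   → row D = row B − 2·row C = (1, −2, 5)   [check: −2·147 + 5·59 = 1]
  29 = 29·1 + 0   → remainder 0, stop. gcd = 1 (last nonzero row D).
The gcd is 1, so 59 is invertible mod 147. The last nonzero row gives −2·147 + 5·59 = 1, so t = 5. So 59^(−1) ≡ 5 (mod 147). Verify: 59 · 5 = 295 ≡ 1 (mod 147). ✓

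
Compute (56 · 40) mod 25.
Reduce the factors first: 56 ≡ 6, 40 ≡ 15 (mod 25), so 56 · 40 ≡ 6 · 15 (mod 25). 6 · 15 = 90. Dividing by 25: 90 = 3·25 + 15. So (56 · 40) mod 25 = 15.

Final answer: 15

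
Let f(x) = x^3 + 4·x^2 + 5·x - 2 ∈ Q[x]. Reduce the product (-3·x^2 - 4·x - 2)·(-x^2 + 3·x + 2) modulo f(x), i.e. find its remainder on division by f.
a · b ≡ 37·x^2 + 77·x - 38 (mod f(x))

First multiply in Q[x] without reducing: a · b = 3·x^4 - 5·x^3 - 16·x^2 - 14·x - 4. Now divide by f(x) = x^3 + 4·x^2 + 5·x - 2, eliminating the leading term at each step:
  leading term 3·x^4: subtract (3·x)·f(x) = 3·x^4 + 12·x^3 + 15·x^2 - 6·x, leaving -17·x^3 - 31·x^2 - 8·x - 4
  leading term -17·x^3: subtract (-17)·f(x) = -17·x^3 - 68·x^2 - 85·x + 34, leaving 37·x^2 + 77·x - 38
The degree is now < 3, so this is the remainder. Hence a · b ≡ 37·x^2 + 77·x - 38 in Q[x]/(f).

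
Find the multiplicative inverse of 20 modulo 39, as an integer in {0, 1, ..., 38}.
20^(−1) ≡ 2 (mod 39)

Apply the extended Euclidean algorithm to (39, 20), tracking rows (r, s, t) with s·39 + t·20 = r. Each division r_prev = q·r_cur + r_new produces the new row as (previous row) − q·(current row):
  row A: (39, 1, 0)   [1·39 + 0·20 = 39]
  row B: (20, 0, 1)   [0·39 + 1·20 = 20]
  39 = 1·20 + 19   → row C = row A − 1·row B = (19, 1, −1)   [check: 1·39 − 1·20 = 19]
  20 = 1·19 + 1   → row D = row B − 1·row C = (1, −1, 2)   [check: −1·39 + 2·20 = 1]
  19 = 19·1 + 0   → remainder 0, stop. gcd = 1 (last nonzero row D).
The gcd is 1, so 20 is invertible mod 39. The last nonzero row gives −1·39 + 2·20 = 1, so t = 2. So 20^(−1) ≡ 2 (mod 39). Verify: 20 · 2 = 40 ≡ 1 (mod 39). ✓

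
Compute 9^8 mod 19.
Use repeated squaring. Binary(8) = 1000. Walk through the bits of the exponent 8 left-to-right: at each bit after the leading one, square the running value, then multiply by 9 if the bit is 1 (always reducing mod 19):
  bit 1 = 1 (leading): start with 9.
  bit 2 = 0: square 9^2 = 81 ≡ 5 (mod 19).
  bit 3 = 0: square 5^2 = 25 ≡ 6 (mod 19).
  bit 4 = 0: square 6^2 = 36 ≡ 17 (mod 19).
Final value: 9^8 ≡ 17 (mod 19).

Final answer: 17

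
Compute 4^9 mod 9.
Use repeated squaring. Binary(9) = 1001. Walk through the bits of the exponent 9 left-to-right: at each bit after the leading one, square the running value, then multiply by 4 if the bit is 1 (always reducing mod 9):
  bit 1 = 1 (leading): start with 4.
  bit 2 = 0: square 4^2 = 16 ≡ 7 (mod 9).
  bit 3 = 0: square 7^2 = 49 ≡ 4 (mod 9).
  bit 4 = 1: square 4^2 = 16 ≡ 7; bit is 1, so multiply 7·4 = 28 ≡ 1 (mod 9).
Final value: 4^9 ≡ 1 (mod 9).

Final answer: 1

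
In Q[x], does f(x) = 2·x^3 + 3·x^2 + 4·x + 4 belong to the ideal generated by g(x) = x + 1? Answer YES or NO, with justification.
In Q[x] the ideal (g) consists of all multiples of g, so f ∈ (g) iff g | f, i.e. iff the remainder of f on division by g is 0. Divide f by g (g is monic, so eliminate the leading term of the running remainder at each step):
  leading term 2·x^3: subtract (2·x^2)·g(x) = 2·x^3 + 2·x^2, leaving x^2 + 4·x + 4
  leading term x^2: subtract (x)·g(x) = x^2 + x, leaving 3·x + 4
  leading term 3·x: subtract (3)·g(x) = 3·x + 3, leaving 1
The remainder r(x) = 1 ≠ 0 (and deg r < deg g), so g ∤ f, i.e. f ∉ (g).

Final answer: NO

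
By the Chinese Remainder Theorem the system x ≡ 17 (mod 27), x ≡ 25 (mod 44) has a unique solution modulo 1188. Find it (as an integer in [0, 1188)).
The moduli 27, 44 are pairwise coprime, so by the CRT there is a unique solution mod 27·44 = 1188.
Solve by successive substitution. Start with x ≡ 17 (mod 27).
  Combine with x ≡ 25 (mod 44): write x = 17 + 27·t and require 17 + 27·t ≡ 25 (mod 44), i.e. 27·t ≡ 25 − 17 ≡ 8 (mod 44). Since 27^(−1) ≡ 31 (mod 44), t ≡ 31·8 ≡ 28 (mod 44). So x ≡ 17 + 27·28 = 773 (mod 1188).
Unique solution in [0, 1188): x = 773.

Final answer: x ≡ 773 (mod 1188); the representative in [0, 1188) is 773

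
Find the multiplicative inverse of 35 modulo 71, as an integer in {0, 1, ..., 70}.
35^(−1) ≡ 69 (mod 71)

Apply the extended Euclidean algorithm to (71, 35), tracking rows (r, s, t) with s·71 + t·35 = r. Each division r_prev = q·r_cur + r_new produces the new row as (previous row) − q·(current row):
  row A: (71, 1, 0)   [1·71 + 0·35 = 71]
  row B: (35, 0, 1)   [0·71 + 1·35 = 35]
  71 = 2·35 + 1   → row C = row A − 2·row B = (1, 1, −2)   [check: 1·71 − 2·35 = 1]
  35 = 35·1 + 0   → remainder 0, stop. gcd = 1 (last nonzero row C).
The gcd is 1, so 35 is invertible mod 71. The last nonzero row gives 1·71 − 2·35 = 1, so t = −2. So 35^(−1) ≡ −2 ≡ 69 (mod 71). Verify: 35 · 69 = 2415 ≡ 1 (mod 71). ✓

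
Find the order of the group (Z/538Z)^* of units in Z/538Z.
(Z/538Z)^* consists of the classes a with gcd(a, 538) = 1, so its order is φ(538). φ is multiplicative, with φ(p^e) = p^e − p^(e−1). Factorise 538 = 2 · 269. Then
  φ(538) = (2 − 1) · (269 − 1) = 1 · 268 = 268.
Thus |(Z/538Z)^*| = 268.

Final answer: |(Z/538Z)^*| = 268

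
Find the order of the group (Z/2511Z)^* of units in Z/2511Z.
(Z/2511Z)^* consists of the classes a with gcd(a, 2511) = 1, so its order is φ(2511). φ is multiplicative, with φ(p^e) = p^e − p^(e−1). Factorise 2511 = 3^4 · 31. Then
  φ(2511) = (3^4 − 3^3) · (31 − 1) = 54 · 30 = 1620.
Thus |(Z/2511Z)^*| = 1620.

Final answer: |(Z/2511Z)^*| = 1620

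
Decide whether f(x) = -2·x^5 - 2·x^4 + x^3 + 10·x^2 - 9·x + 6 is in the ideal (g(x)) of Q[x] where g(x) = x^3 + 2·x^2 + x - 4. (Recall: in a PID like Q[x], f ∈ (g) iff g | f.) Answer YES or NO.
NO

In Q[x] the ideal (g) consists of all multiples of g, so f ∈ (g) iff g | f, i.e. iff the remainder of f on division by g is 0. Divide f by g (g is monic, so eliminate the leading term of the running remainder at each step):
  leading term -2·x^5: subtract (-2·x^2)·g(x) = -2·x^5 - 4·x^4 - 2·x^3 + 8·x^2, leaving 2·x^4 + 3·x^3 + 2·x^2 - 9·x + 6
  leading term 2·x^4: subtract (2·x)·g(x) = 2·x^4 + 4·x^3 + 2·x^2 - 8·x, leaving -x^3 - x + 6
  leading term -x^3: subtract (-1)·g(x) = -x^3 - 2·x^2 - x + 4, leaving 2·x^2 + 2
The remainder r(x) = 2·x^2 + 2 ≠ 0 (and deg r < deg g), so g ∤ f, i.e. f ∉ (g).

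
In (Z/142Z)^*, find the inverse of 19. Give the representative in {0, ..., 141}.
Apply the extended Euclidean algorithm to (142, 19), tracking rows (r, s, t) with s·142 + t·19 = r. Each division r_prev = q·r_cur + r_new produces the new row as (previous row) − q·(current row):
  row A: (142, 1, 0)   [1·142 + 0·19 = 142]
  row B: (19, 0, 1)   [0·142 + 1·19 = 19]
  142 = 7·19 + 9   → row C = row A − 7·row B = (9, 1, −7)   [check: 1·142 − 7·19 = 9]
  19 = 2·9 + 1   → row D = row B − 2·row C = (1, −2, 15)   [check: −2·142 + 15·19 = 1]
  9 = 9·1 + 0   → remainder 0, stop. gcd = 1 (last nonzero row D).
The gcd is 1, so 19 is invertible mod 142. The last nonzero row gives −2·142 + 15·19 = 1, so t = 15. So 19^(−1) ≡ 15 (mod 142). Verify: 19 · 15 = 285 ≡ 1 (mod 142). ✓

Final answer: 19^(−1) ≡ 15 (mod 142)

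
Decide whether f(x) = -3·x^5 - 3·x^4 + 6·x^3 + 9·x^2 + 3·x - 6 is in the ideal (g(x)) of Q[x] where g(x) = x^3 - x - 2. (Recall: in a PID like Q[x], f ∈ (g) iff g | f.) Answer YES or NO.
YES

In Q[x] the ideal (g) consists of all multiples of g, so f ∈ (g) iff g | f, i.e. iff the remainder of f on division by g is 0. Divide f by g (g is monic, so eliminate the leading term of the running remainder at each step):
  leading term -3·x^5: subtract (-3·x^2)·g(x) = -3·x^5 + 3·x^3 + 6·x^2, leaving -3·x^4 + 3·x^3 + 3·x^2 + 3·x - 6
  leading term -3·x^4: subtract (-3·x)·g(x) = -3·x^4 + 3·x^2 + 6·x, leaving 3·x^3 - 3·x - 6
  leading term 3·x^3: subtract (3)·g(x) = 3·x^3 - 3·x - 6, leaving 0
The remainder is 0, so f(x) = g(x) · h(x) with h(x) = -3·x^2 - 3·x + 3. Hence g | f, i.e. f ∈ (g).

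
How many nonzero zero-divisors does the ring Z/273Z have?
In Z/273Z each nonzero element is either a unit (gcd with 273 is 1) or a zero-divisor (gcd > 1). The number of units is φ(273): factorise 273 = 3 · 7 · 13, so φ(273) = (3 − 1) · (7 − 1) · (13 − 1) = 2 · 6 · 12 = 144. The nonzero elements number 273 − 1 = 272. Hence the nonzero zero-divisors number 272 − 144 = 128.

Final answer: Z/273Z has 128 nonzero zero-divisors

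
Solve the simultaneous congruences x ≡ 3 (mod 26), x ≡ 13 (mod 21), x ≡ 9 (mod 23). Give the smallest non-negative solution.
x ≡ 55 (mod 12558); the representative in [0, 12558) is 55

The moduli 26, 21, 23 are pairwise coprime, so by the CRT there is a unique solution mod 26·21·23 = 12558.
Solve by successive substitution. Start with x ≡ 3 (mod 26).
  Combine with x ≡ 13 (mod 21): write x = 3 + 26·t and require 3 + 26·t ≡ 13 (mod 21), i.e. 26·t ≡ 13 − 3 ≡ 10 (mod 21). Since 26^(−1) ≡ 17 (mod 21) (26 ≡ 5 (mod 21)), t ≡ 17·10 ≡ 2 (mod 21). So x ≡ 3 + 26·2 = 55 (mod 546).
  Combine with x ≡ 9 (mod 23): write x = 55 + 546·t and require 55 + 546·t ≡ 9 (mod 23), i.e. 546·t ≡ 9 − 55 ≡ 0 (mod 23). Since 546^(−1) ≡ 19 (mod 23) (546 ≡ 17 (mod 23)), t ≡ 19·0 ≡ 0 (mod 23). So x ≡ 55 + 546·0 = 55 (mod 12558).
Unique solution in [0, 12558): x = 55.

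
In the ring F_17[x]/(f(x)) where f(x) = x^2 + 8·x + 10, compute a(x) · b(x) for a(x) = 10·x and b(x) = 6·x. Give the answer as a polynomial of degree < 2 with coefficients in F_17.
a · b ≡ 13·x + 12 (mod f(x))

Multiply as integer polynomials: a · b = 60·x^2. Reducing coefficients mod 17: a · b ≡ 9·x^2. Now divide by f(x) = x^2 + 8·x + 10 in F_17[x], eliminating the leading term at each step:
  leading term 9·x^2: subtract (9)·f(x) = 9·x^2 + 4·x + 5, leaving 13·x + 12 (coefficients mod 17)
The degree is now < 2, so this is the remainder. Hence a · b ≡ 13·x + 12 in F_17[x]/(f).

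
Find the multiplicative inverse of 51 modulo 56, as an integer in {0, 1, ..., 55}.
Apply the extended Euclidean algorithm to (56, 51), tracking rows (r, s, t) with s·56 + t·51 = r. Each division r_prev = q·r_cur + r_new produces the new row as (previous row) − q·(current row):
  row A: (56, 1, 0)   [1·56 + 0·51 = 56]
  row B: (51, 0, 1)   [0·56 + 1·51 = 51]
  56 = 1·51 + 5   → row C = row A − 1·row B = (5, 1, −1)   [check: 1·56 − 1·51 = 5]
  51 = 10·5 + 1   → row D = row B − 10·row C = (1, −10, 11)   [check: −10·56 + 11·51 = 1]
  5 = 5·1 + 0   → remainder 0, stop. gcd = 1 (last nonzero row D).
The gcd is 1, so 51 is invertible mod 56. The last nonzero row gives −10·56 + 11·51 = 1, so t = 11. So 51^(−1) ≡ 11 (mod 56). Verify: 51 · 11 = 561 ≡ 1 (mod 56). ✓

Final answer: 51^(−1) ≡ 11 (mod 56)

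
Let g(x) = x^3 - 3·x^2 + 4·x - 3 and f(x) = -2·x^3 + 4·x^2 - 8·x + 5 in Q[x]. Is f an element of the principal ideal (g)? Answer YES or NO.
In Q[x] the ideal (g) consists of all multiples of g, so f ∈ (g) iff g | f, i.e. iff the remainder of f on division by g is 0. Divide f by g (g is monic, so eliminate the leading term of the running remainder at each step):
  leading term -2·x^3: subtract (-2)·g(x) = -2·x^3 + 6·x^2 - 8·x + 6, leaving -2·x^2 - 1
The remainder r(x) = -2·x^2 - 1 ≠ 0 (and deg r < deg g), so g ∤ f, i.e. f ∉ (g).

Final answer: NO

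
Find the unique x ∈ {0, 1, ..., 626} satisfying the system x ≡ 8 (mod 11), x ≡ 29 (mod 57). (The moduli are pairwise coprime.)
The moduli 11, 57 are pairwise coprime, so by the CRT there is a unique solution mod 11·57 = 627.
Solve by successive substitution. Start with x ≡ 8 (mod 11).
  Combine with x ≡ 29 (mod 57): write x = 8 + 11·t and require 8 + 11·t ≡ 29 (mod 57), i.e. 11·t ≡ 29 − 8 ≡ 21 (mod 57). Since 11^(−1) ≡ 26 (mod 57), t ≡ 26·21 ≡ 33 (mod 57). So x ≡ 8 + 11·33 = 371 (mod 627).
Unique solution in [0, 627): x = 371.

Final answer: x ≡ 371 (mod 627); the representative in [0, 627) is 371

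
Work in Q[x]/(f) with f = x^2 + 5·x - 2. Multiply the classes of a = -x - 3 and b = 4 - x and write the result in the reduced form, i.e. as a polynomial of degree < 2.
a · b ≡ -6·x - 10 (mod f(x))

First multiply in Q[x] without reducing: a · b = x^2 - x - 12. Now divide by f(x) = x^2 + 5·x - 2, eliminating the leading term at each step:
  leading term x^2: subtract (1)·f(x) = x^2 + 5·x - 2, leaving -6·x - 10
The degree is now < 2, so this is the remainder. Hence a · b ≡ -6·x - 10 in Q[x]/(f).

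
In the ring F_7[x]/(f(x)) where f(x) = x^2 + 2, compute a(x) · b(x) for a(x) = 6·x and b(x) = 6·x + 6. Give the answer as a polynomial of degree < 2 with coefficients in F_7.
Multiply as integer polynomials: a · b = 36·x^2 + 36·x. Reducing coefficients mod 7: a · b ≡ x^2 + x. Now divide by f(x) = x^2 + 2 in F_7[x], eliminating the leading term at each step:
  leading term x^2: subtract (1)·f(x) = x^2 + 2, leaving x + 5 (coefficients mod 7)
The degree is now < 2, so this is the remainder. Hence a · b ≡ x + 5 in F_7[x]/(f).

Final answer: a · b ≡ x + 5 (mod f(x))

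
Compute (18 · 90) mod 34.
22

Reduce the factors first: 90 ≡ 22 (mod 34), so 18 · 90 ≡ 18 · 22 (mod 34). 18 · 22 = 396. Dividing by 34: 396 = 11·34 + 22. So (18 · 90) mod 34 = 22.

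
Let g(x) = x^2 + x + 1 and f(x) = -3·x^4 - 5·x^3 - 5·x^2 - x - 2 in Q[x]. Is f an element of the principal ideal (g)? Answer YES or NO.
NO

In Q[x] the ideal (g) consists of all multiples of g, so f ∈ (g) iff g | f, i.e. iff the remainder of f on division by g is 0. Divide f by g (g is monic, so eliminate the leading term of the running remainder at each step):
  leading term -3·x^4: subtract (-3·x^2)·g(x) = -3·x^4 - 3·x^3 - 3·x^2, leaving -2·x^3 - 2·x^2 - x - 2
  leading term -2·x^3: subtract (-2·x)·g(x) = -2·x^3 - 2·x^2 - 2·x, leaving x - 2
The remainder r(x) = x - 2 ≠ 0 (and deg r < deg g), so g ∤ f, i.e. f ∉ (g).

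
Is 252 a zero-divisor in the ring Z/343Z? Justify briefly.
gcd(252, 343) = 7 > 1, so 252 is not a unit in Z/343Z. In Z/nZ every nonzero non-unit is a zero-divisor: explicitly, take b = 343/gcd = 49 ≠ 0 (mod 343); then 252·49 = 12348 = 36·343, i.e. 252·49 ≡ 0 (mod 343). So 252 is a zero-divisor.

Final answer: YES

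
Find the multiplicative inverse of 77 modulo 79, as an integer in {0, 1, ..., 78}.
Apply the extended Euclidean algorithm to (79, 77), tracking rows (r, s, t) with s·79 + t·77 = r. Each division r_prev = q·r_cur + r_new produces the new row as (previous row) − q·(current row):
  row A: (79, 1, 0)   [1·79 + 0·77 = 79]
  row B: (77, 0, 1)   [0·79 + 1·77 = 77]
  79 = 1·77 + 2   → row C = row A − 1·row B = (2, 1, −1)   [check: 1·79 − 1·77 = 2]
  77 = 38·2 + 1   → row D = row B − 38·row C = (1, −38, 39)   [check: −38·79 + 39·77 = 1]
  2 = 2·1 + 0   → remainder 0, stop. gcd = 1 (last nonzero row D).
The gcd is 1, so 77 is invertible mod 79. The last nonzero row gives −38·79 + 39·77 = 1, so t = 39. So 77^(−1) ≡ 39 (mod 79). Verify: 77 · 39 = 3003 ≡ 1 (mod 79). ✓

Final answer: 77^(−1) ≡ 39 (mod 79)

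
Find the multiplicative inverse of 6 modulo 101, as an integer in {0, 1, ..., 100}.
Apply the extended Euclidean algorithm to (101, 6), tracking rows (r, s, t) with s·101 + t·6 = r. Each division r_prev = q·r_cur + r_new produces the new row as (previous row) − q·(current row):
  row A: (101, 1, 0)   [1·101 + 0·6 = 101]
  row B: (6, 0, 1)   [0·101 + 1·6 = 6]
  101 = 16·6 + 5   → row C = row A − 16·row B = (5, 1, −16)   [check: 1·101 − 16·6 = 5]
  6 = 1·5 + 1   → row D = row B − 1·row C = (1, −1, 17)   [check: −1·101 + 17·6 = 1]
  5 = 5·1 + 0   → remainder 0, stop. gcd = 1 (last nonzero row D).
The gcd is 1, so 6 is invertible mod 101. The last nonzero row gives −1·101 + 17·6 = 1, so t = 17. So 6^(−1) ≡ 17 (mod 101). Verify: 6 · 17 = 102 ≡ 1 (mod 101). ✓

Final answer: 6^(−1) ≡ 17 (mod 101)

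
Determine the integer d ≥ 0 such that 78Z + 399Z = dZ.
In the PID Z, (a, b) is generated by gcd(a, b). Compute gcd(399, 78) with the extended Euclidean algorithm, tracking rows (r, s, t) with s·399 + t·78 = r:
  row A: (399, 1, 0)   [1·399 + 0·78 = 399]
  row B: (78, 0, 1)   [0·399 + 1·78 = 78]
  399 = 5·78 + 9   → row C = row A − 5·row B = (9, 1, −5)   [check: 1·399 − 5·78 = 9]
  78 = 8·9 + 6   → row D = row B − 8·row C = (6, −8, 41)   [check: −8·399 + 41·78 = 6]
  9 = 1·6 + 3   → row E = row C − 1·row D = (3, 9, −46)   [check: 9·399 − 46·78 = 3]
  6 = 2·3 + 0   → remainder 0, stop. gcd = 3 (last nonzero row E).
So gcd(78, 399) = 3, with Bézout identity 9·399 − 46·78 = 3. Containment (⊇): the Bézout identity exhibits 3 as an element of (78, 399), giving (3) ⊆ (78, 399). Containment (⊆): since 3 | 78 and 3 | 399 (78 = 3·26, 399 = 3·133), every Z-linear combination of 78 and 399 is divisible by 3, so (78, 399) ⊆ (3). Therefore (78, 399) = (3), d = 3.

Final answer: (78, 399) = (3); d = 3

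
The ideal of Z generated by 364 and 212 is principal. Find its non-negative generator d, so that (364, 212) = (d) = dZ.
(364, 212) = (4); d = 4

In the PID Z, (a, b) is generated by gcd(a, b). Compute gcd(364, 212) with the extended Euclidean algorithm, tracking rows (r, s, t) with s·364 + t·212 = r:
  row A: (364, 1, 0)   [1·364 + 0·212 = 364]
  row B: (212, 0, 1)   [0·364 + 1·212 = 212]
  364 = 1·212 + 152   → row C = row A − 1·row B = (152, 1, −1)   [check: 1·364 − 1·212 = 152]
  212 = 1·152 + 60   → row D = row B − 1·row C = (60, −1, 2)   [check: −1·364 + 2·212 = 60]
  152 = 2·60 + 32   → row E = row C − 2·row D = (32, 3, −5)   [check: 3·364 − 5·212 = 32]
  60 = 1·32 + 28   → row F = row D − 1·row E = (28, −4, 7)   [check: −4·364 + 7·212 = 28]
  32 = 1·28 + 4   → row G = row E − 1·row F = (4, 7, −12)   [check: 7·364 − 12·212 = 4]
  28 = 7·4 + 0   → remainder 0, stop. gcd = 4 (last nonzero row G).
So gcd(364, 212) = 4, with Bézout identity 7·364 − 12·212 = 4. Containment (⊇): the Bézout identity exhibits 4 as an element of (364, 212), giving (4) ⊆ (364, 212). Containment (⊆): since 4 | 364 and 4 | 212 (364 = 4·91, 212 = 4·53), every Z-linear combination of 364 and 212 is divisible by 4, so (364, 212) ⊆ (4). Therefore (364, 212) = (4), d = 4.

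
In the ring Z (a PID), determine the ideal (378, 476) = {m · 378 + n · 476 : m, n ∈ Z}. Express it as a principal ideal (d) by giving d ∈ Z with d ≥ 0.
(378, 476) = (14); d = 14

In the PID Z, (a, b) is generated by gcd(a, b). Compute gcd(476, 378) with the extended Euclidean algorithm, tracking rows (r, s, t) with s·476 + t·378 = r:
  row A: (476, 1, 0)   [1·476 + 0·378 = 476]
  row B: (378, 0, 1)   [0·476 + 1·378 = 378]
  476 = 1·378 + 98   → row C = row A − 1·row B = (98, 1, −1)   [check: 1·476 − 1·378 = 98]
  378 = 3·98 + 84   → row D = row B − 3·row C = (84, −3, 4)   [check: −3·476 + 4·378 = 84]
  98 = 1·84 + 14   → row E = row C − 1·row D = (14, 4, −5)   [check: 4·476 − 5·378 = 14]
  84 = 6·14 + 0   → remainder 0, stop. gcd = 14 (last nonzero row E).
So gcd(378, 476) = 14, with Bézout identity 4·476 − 5·378 = 14. Containment (⊇): the Bézout identity exhibits 14 as an element of (378, 476), giving (14) ⊆ (378, 476). Containment (⊆): since 14 | 378 and 14 | 476 (378 = 14·27, 476 = 14·34), every Z-linear combination of 378 and 476 is divisible by 14, so (378, 476) ⊆ (14). Therefore (378, 476) = (14), d = 14.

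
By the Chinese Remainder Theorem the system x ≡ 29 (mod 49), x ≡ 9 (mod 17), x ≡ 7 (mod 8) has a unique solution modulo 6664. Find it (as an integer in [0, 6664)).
x ≡ 519 (mod 6664); the representative in [0, 6664) is 519

The moduli 49, 17, 8 are pairwise coprime, so by the CRT there is a unique solution mod 49·17·8 = 6664.
Solve by successive substitution. Start with x ≡ 29 (mod 49).
  Combine with x ≡ 9 (mod 17): write x = 29 + 49·t and require 29 + 49·t ≡ 9 (mod 17), i.e. 49·t ≡ 9 − 29 ≡ 14 (mod 17). Since 49^(−1) ≡ 8 (mod 17) (49 ≡ 15 (mod 17)), t ≡ 8·14 ≡ 10 (mod 17). So x ≡ 29 + 49·10 = 519 (mod 833).
  Combine with x ≡ 7 (mod 8): write x = 519 + 833·t and require 519 + 833·t ≡ 7 (mod 8), i.e. 833·t ≡ 7 − 519 ≡ 0 (mod 8). Since 833^(−1) ≡ 1 (mod 8) (833 ≡ 1 (mod 8)), t ≡ 1·0 ≡ 0 (mod 8). So x ≡ 519 + 833·0 = 519 (mod 6664).
Unique solution in [0, 6664): x = 519.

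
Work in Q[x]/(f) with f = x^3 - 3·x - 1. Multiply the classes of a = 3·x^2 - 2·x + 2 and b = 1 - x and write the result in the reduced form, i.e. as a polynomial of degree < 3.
First multiply in Q[x] without reducing: a · b = -3·x^3 + 5·x^2 - 4·x + 2. Now divide by f(x) = x^3 - 3·x - 1, eliminating the leading term at each step:
  leading term -3·x^3: subtract (-3)·f(x) = -3·x^3 + 9·x + 3, leaving 5·x^2 - 13·x - 1
The degree is now < 3, so this is the remainder. Hence a · b ≡ 5·x^2 - 13·x - 1 in Q[x]/(f).

Final answer: a · b ≡ 5·x^2 - 13·x - 1 (mod f(x))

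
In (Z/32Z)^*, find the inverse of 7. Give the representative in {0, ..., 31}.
Apply the extended Euclidean algorithm to (32, 7), tracking rows (r, s, t) with s·32 + t·7 = r. Each division r_prev = q·r_cur + r_new produces the new row as (previous row) − q·(current row):
  row A: (32, 1, 0)   [1·32 + 0·7 = 32]
  row B: (7, 0, 1)   [0·32 + 1·7 = 7]
  32 = 4·7 + 4   → row C = row A − 4·row B = (4, 1, −4)   [check: 1·32 − 4·7 = 4]
  7 = 1·4 + 3   → row D = row B − 1·row C = (3, −1, 5)   [check: −1·32 + 5·7 = 3]
  4 = 1·3 + 1   → row E = row C − 1·row D = (1, 2, −9)   [check: 2·32 − 9·7 = 1]
  3 = 3·1 + 0   → remainder 0, stop. gcd = 1 (last nonzero row E).
The gcd is 1, so 7 is invertible mod 32. The last nonzero row gives 2·32 − 9·7 = 1, so t = −9. So 7^(−1) ≡ −9 ≡ 23 (mod 32). Verify: 7 · 23 = 161 ≡ 1 (mod 32). ✓

Final answer: 7^(−1) ≡ 23 (mod 32)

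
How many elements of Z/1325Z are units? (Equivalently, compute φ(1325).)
Z/1325Z has φ(1325) = 1040 units

An element a ∈ Z/1325Z is a unit iff gcd(a, 1325) = 1, so the number of units is φ(1325). φ is multiplicative, with φ(p^e) = p^e − p^(e−1). Factorise 1325 = 5^2 · 53. Then
  φ(1325) = (5^2 − 5^1) · (53 − 1) = 20 · 52 = 1040.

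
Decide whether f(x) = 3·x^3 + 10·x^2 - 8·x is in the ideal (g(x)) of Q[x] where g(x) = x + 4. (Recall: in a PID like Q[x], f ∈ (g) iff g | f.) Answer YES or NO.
YES

In Q[x] the ideal (g) consists of all multiples of g, so f ∈ (g) iff g | f, i.e. iff the remainder of f on division by g is 0. Divide f by g (g is monic, so eliminate the leading term of the running remainder at each step):
  leading term 3·x^3: subtract (3·x^2)·g(x) = 3·x^3 + 12·x^2, leaving -2·x^2 - 8·x
  leading term -2·x^2: subtract (-2·x)·g(x) = -2·x^2 - 8·x, leaving 0
The remainder is 0, so f(x) = g(x) · h(x) with h(x) = 3·x^2 - 2·x. Hence g | f, i.e. f ∈ (g).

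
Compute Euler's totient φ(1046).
φ(1046) = 522

φ is multiplicative, with φ(p^e) = p^e − p^(e−1). Factorise 1046 = 2 · 523. Then
  φ(1046) = (2 − 1) · (523 − 1) = 1 · 522 = 522.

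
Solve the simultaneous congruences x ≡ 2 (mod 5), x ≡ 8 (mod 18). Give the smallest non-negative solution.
x ≡ 62 (mod 90); the representative in [0, 90) is 62

The moduli 5, 18 are pairwise coprime, so by the CRT there is a unique solution mod 5·18 = 90.
Solve by successive substitution. Start with x ≡ 2 (mod 5).
  Combine with x ≡ 8 (mod 18): write x = 2 + 5·t and require 2 + 5·t ≡ 8 (mod 18), i.e. 5·t ≡ 8 − 2 ≡ 6 (mod 18). Since 5^(−1) ≡ 11 (mod 18), t ≡ 11·6 ≡ 12 (mod 18). So x ≡ 2 + 5·12 = 62 (mod 90).
Unique solution in [0, 90): x = 62.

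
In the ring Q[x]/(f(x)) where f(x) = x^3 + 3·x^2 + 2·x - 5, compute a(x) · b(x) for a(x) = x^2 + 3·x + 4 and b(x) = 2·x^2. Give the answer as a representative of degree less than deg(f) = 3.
First multiply in Q[x] without reducing: a · b = 2·x^4 + 6·x^3 + 8·x^2. Now divide by f(x) = x^3 + 3·x^2 + 2·x - 5, eliminating the leading term at each step:
  leading term 2·x^4: subtract (2·x)·f(x) = 2·x^4 + 6·x^3 + 4·x^2 - 10·x, leaving 4·x^2 + 10·x
The degree is now < 3, so this is the remainder. Hence a · b ≡ 4·x^2 + 10·x in Q[x]/(f).

Final answer: a · b ≡ 4·x^2 + 10·x (mod f(x))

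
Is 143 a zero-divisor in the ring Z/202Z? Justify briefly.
NO

gcd(143, 202) = 1, so 143 is a unit in Z/202Z (it has a multiplicative inverse). A unit cannot be a zero-divisor: if 143·b ≡ 0 then multiplying both sides by 143^(−1) gives b ≡ 0. So 143 is not a zero-divisor.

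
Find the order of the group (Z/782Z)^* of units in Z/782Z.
|(Z/782Z)^*| = 352

(Z/782Z)^* consists of the classes a with gcd(a, 782) = 1, so its order is φ(782). φ is multiplicative, with φ(p^e) = p^e − p^(e−1). Factorise 782 = 2 · 17 · 23. Then
  φ(782) = (2 − 1) · (17 − 1) · (23 − 1) = 1 · 16 · 22 = 352.
Thus |(Z/782Z)^*| = 352.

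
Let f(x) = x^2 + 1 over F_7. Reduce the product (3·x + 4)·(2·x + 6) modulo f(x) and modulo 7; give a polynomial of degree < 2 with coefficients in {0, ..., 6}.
a · b ≡ 5·x + 4 (mod f(x))

Multiply as integer polynomials: a · b = 6·x^2 + 26·x + 24. Reducing coefficients mod 7: a · b ≡ 6·x^2 + 5·x + 3. Now divide by f(x) = x^2 + 1 in F_7[x], eliminating the leading term at each step:
  leading term 6·x^2: subtract (6)·f(x) = 6·x^2 + 6, leaving 5·x + 4 (coefficients mod 7)
The degree is now < 2, so this is the remainder. Hence a · b ≡ 5·x + 4 in F_7[x]/(f).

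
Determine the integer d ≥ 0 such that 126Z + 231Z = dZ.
In the PID Z, (a, b) is generated by gcd(a, b). Compute gcd(231, 126) with the extended Euclidean algorithm, tracking rows (r, s, t) with s·231 + t·126 = r:
  row A: (231, 1, 0)   [1·231 + 0·126 = 231]
  row B: (126, 0, 1)   [0·231 + 1·126 = 126]
  231 = 1·126 + 105   → row C = row A − 1·row B = (105, 1, −1)   [check: 1·231 − 1·126 = 105]
  126 = 1·105 + 21   → row D = row B − 1·row C = (21, −1, 2)   [check: −1·231 + 2·126 = 21]
  105 = 5·21 + 0   → remainder 0, stop. gcd = 21 (last nonzero row D).
So gcd(126, 231) = 21, with Bézout identity −1·231 + 2·126 = 21. Containment (⊇): the Bézout identity exhibits 21 as an element of (126, 231), giving (21) ⊆ (126, 231). Containment (⊆): since 21 | 126 and 21 | 231 (126 = 21·6, 231 = 21·11), every Z-linear combination of 126 and 231 is divisible by 21, so (126, 231) ⊆ (21). Therefore (126, 231) = (21), d = 21.

Final answer: (126, 231) = (21); d = 21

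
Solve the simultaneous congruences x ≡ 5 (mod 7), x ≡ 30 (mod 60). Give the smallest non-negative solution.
x ≡ 390 (mod 420); the representative in [0, 420) is 390

The moduli 7, 60 are pairwise coprime, so by the CRT there is a unique solution mod 7·60 = 420.
Solve by successive substitution. Start with x ≡ 5 (mod 7).
  Combine with x ≡ 30 (mod 60): write x = 5 + 7·t and require 5 + 7·t ≡ 30 (mod 60), i.e. 7·t ≡ 30 − 5 ≡ 25 (mod 60). Since 7^(−1) ≡ 43 (mod 60), t ≡ 43·25 ≡ 55 (mod 60). So x ≡ 5 + 7·55 = 390 (mod 420).
Unique solution in [0, 420): x = 390.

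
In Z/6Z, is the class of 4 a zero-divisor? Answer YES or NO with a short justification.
gcd(4, 6) = 2 > 1, so 4 is not a unit in Z/6Z. In Z/nZ every nonzero non-unit is a zero-divisor: explicitly, take b = 6/gcd = 3 ≠ 0 (mod 6); then 4·3 = 12 = 2·6, i.e. 4·3 ≡ 0 (mod 6). So 4 is a zero-divisor.

Final answer: YES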